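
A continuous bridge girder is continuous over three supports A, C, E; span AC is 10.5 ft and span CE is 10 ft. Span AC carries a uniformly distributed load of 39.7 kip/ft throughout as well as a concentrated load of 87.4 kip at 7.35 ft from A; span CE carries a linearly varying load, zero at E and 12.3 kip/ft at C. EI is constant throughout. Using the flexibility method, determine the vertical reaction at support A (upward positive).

R_A = 196.2 kip

Release continuity at C by inserting a hinge; the redundant is the internal moment M_C. The primary structure is two simply-supported spans AC and CE.
End slopes at the hinge C, treating each span as simply supported:
  span AC: UDL 39.7: wL³/(24EI) = 1915/EI
  span AC: point load 87.4 at a = 7.35: Pab(L + a)/(6LEI) = 573.3/EI
  span CE: triangular load, peak 12.3: w₀L³/(45EI) = 273.3/EI
  relative rotation θ_0 = (2488 + 273.3)/EI = 2762/EI
A unit hogging moment at C produces rotation L₁/(3EI) + L₂/(3EI) = 6.833/EI.
Slope continuity at C: θ_0 = M_C·6.833/EI, so M_C = 2762/6.833 = 404.1 kip·ft (hogging).
Span AC, ΣM about A with M_C applied at C: R_C^{AC}·10.5 = 2831 + 404.1, so R_C^{AC} = 308.1 kip and R_A = 504.2 − 308.1 = 196.2 kip.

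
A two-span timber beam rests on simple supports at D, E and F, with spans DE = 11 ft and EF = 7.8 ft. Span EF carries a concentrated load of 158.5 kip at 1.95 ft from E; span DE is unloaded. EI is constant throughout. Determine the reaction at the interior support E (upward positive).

R_E = 137.3 kip

Release continuity at E by inserting a hinge; the redundant is the internal moment M_E. The primary structure is two simply-supported spans DE and EF.
Rotations at E on the released spans (each span's end-slope, ×1/EI):
  span EF: point load 158.5 at a = 1.95: Pab(L + b)/(6LEI) = 527.4/EI
  relative rotation θ_0 = (0 + 527.4)/EI = 527.4/EI
A unit hogging moment at E produces rotation L₁/(3EI) + L₂/(3EI) = 6.267/EI.
Slope continuity at E: θ_0 = M_E·6.267/EI, so M_E = 527.4/6.267 = 84.15 kip·ft (hogging).
Span DE, ΣM about D with M_E applied at E: R_E^{DE}·11 = 0 + 84.15, so R_E^{DE} = 7.65 kip and R_D = 0 − 7.65 = -7.65 kip.
Span EF, ΣM about F: R_E^{EF}·7.8 = 927.2 + 84.15, so R_E^{EF} = 129.7 kip and R_F = 158.5 − 129.7 = 28.84 kip.
R_E = 7.65 + 129.7 = 137.3 kip.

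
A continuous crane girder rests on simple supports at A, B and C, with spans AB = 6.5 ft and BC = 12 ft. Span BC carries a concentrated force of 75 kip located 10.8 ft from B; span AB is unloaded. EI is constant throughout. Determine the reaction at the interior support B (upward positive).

Insert a hinge at B; M_B is the redundant, and each span becomes simply supported.
End slopes at the hinge B, treating each span as simply supported:
  span BC: point load 75 at a = 10.8: Pab(L + b)/(6LEI) = 178.2/EI
  relative rotation θ_0 = (0 + 178.2)/EI = 178.2/EI
A unit hogging moment at B produces rotation L₁/(3EI) + L₂/(3EI) = 6.167/EI.
Compatibility: M_B·(L₁+L₂)/(3EI) = θ_0, giving M_B = 28.9 kip·ft (hogging).
Span AB, ΣM about A with M_B applied at B: R_B^{AB}·6.5 = 0 + 28.9, so R_B^{AB} = 4.446 kip and R_A = 0 − 4.446 = -4.446 kip.
Span BC, ΣM about C: R_B^{BC}·12 = 90 + 28.9, so R_B^{BC} = 9.908 kip and R_C = 75 − 9.908 = 65.09 kip.
R_B = 4.446 + 9.908 = 14.35 kip.

R_B = 14.35 kip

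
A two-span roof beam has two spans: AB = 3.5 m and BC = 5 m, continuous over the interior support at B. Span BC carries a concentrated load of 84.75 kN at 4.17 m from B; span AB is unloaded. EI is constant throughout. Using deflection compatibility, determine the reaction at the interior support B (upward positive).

R_B = 23.84 kN

Insert a hinge at B; M_B is the redundant, and each span becomes simply supported.
End slopes at the hinge B, treating each span as simply supported:
  span BC: point load 84.75 at a = 4.17: Pab(L + b)/(6LEI) = 57/EI
  relative rotation θ_0 = (0 + 57)/EI = 57/EI
A unit hogging moment at B produces rotation L₁/(3EI) + L₂/(3EI) = 2.833/EI.
Compatibility: M_B·(L₁+L₂)/(3EI) = θ_0, giving M_B = 20.12 kN·m (hogging).
Span AB, ΣM about A with M_B applied at B: R_B^{AB}·3.5 = 0 + 20.12, so R_B^{AB} = 5.748 kN and R_A = 0 − 5.748 = -5.748 kN.
Span BC, ΣM about C: R_B^{BC}·5 = 70.34 + 20.12, so R_B^{BC} = 18.09 kN and R_C = 84.75 − 18.09 = 66.66 kN.
R_B = 5.748 + 18.09 = 23.84 kN.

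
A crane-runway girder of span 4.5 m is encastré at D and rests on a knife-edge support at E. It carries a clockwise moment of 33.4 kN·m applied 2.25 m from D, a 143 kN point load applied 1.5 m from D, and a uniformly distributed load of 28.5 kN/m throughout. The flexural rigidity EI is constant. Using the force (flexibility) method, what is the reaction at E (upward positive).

R_E = 77.63 kN

Choose R_E as the redundant. The primary structure is the cantilever fixed at D.
Downward deflection at the released point E due to the loads:
  clockwise couple 33.4 at a = 2.25: M₀a(2L − a)/(2EI) = 253.6/EI
  point load 143 at a = 1.5: Pa²(3L − a)/(6EI) = 643.5/EI
  UDL 28.5: wL⁴/(8EI) = 1461/EI
  δ_0 = 2358/EI
Flexibility coefficient — unit upward force at E: δ_{EE} = L³/(3EI) = 30.38/EI.
The prop prevents deflection at E: R_E = δ_0/δ_{EE} = 2358/30.38 = 77.63 kN.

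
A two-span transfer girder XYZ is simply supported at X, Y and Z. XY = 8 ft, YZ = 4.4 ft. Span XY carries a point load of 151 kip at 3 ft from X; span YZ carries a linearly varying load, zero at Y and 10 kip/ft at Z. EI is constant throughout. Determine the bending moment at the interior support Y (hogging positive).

M_Y = 129.6 kip·ft

Insert a hinge at Y; M_Y is the redundant, and each span becomes simply supported.
Rotations at Y on the released spans (each span's end-slope, ×1/EI):
  span XY: point load 151 at a = 3: Pab(L + a)/(6LEI) = 519.1/EI
  span YZ: triangular load, peak 10: 7w₀L³/(360EI) = 16.56/EI
  relative rotation θ_0 = (519.1 + 16.56)/EI = 535.6/EI
A unit hogging moment at Y produces rotation L₁/(3EI) + L₂/(3EI) = 4.133/EI.
Slope continuity at Y: θ_0 = M_Y·4.133/EI, so M_Y = 535.6/4.133 = 129.6 kip·ft (hogging).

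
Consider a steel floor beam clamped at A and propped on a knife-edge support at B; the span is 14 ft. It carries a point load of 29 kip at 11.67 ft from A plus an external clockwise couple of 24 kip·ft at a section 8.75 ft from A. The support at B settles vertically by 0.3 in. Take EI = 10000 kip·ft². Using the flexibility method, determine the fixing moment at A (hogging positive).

M_A = 29.74 kip·ft

Release the roller at B. Primary structure: cantilever fixed at A.
Deflection at B on the released cantilever, summing each load's contribution:
  point load 29 at a = 11.67: Pa²(3L − a)/(6EI) = 19965/EI
  clockwise couple 24 at a = 8.75: M₀a(2L − a)/(2EI) = 2021/EI
  δ_0 = 21986/EI
Flexibility coefficient — unit upward force at B: δ_{BB} = L³/(3EI) = 914.7/EI.
With EI = 10000 kip·ft²: δ_0 = 2.1986 ft and δ_{BB} = 0.091467 ft/kip.
Compatibility — the beam at B must follow the support down by 0.025 ft: δ_0 − R_B·δ_{BB} = 0.025, so R_B = (2.1986 − 0.025)/0.091467 = 23.76 kip.
Moment equilibrium about A: M_A = Σ(load moments about A) − R_B·L = 362.4 − 23.76×14 = 29.74 kip·ft.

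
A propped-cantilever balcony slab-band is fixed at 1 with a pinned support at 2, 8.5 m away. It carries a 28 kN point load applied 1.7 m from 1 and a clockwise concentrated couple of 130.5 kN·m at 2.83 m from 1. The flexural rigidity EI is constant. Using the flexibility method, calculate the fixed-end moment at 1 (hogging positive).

Choose R_2 as the redundant. The primary structure is the cantilever fixed at 1.
Free-end deflection of the primary structure under the applied loading (downward +):
  point load 28 at a = 1.7: Pa²(3L − a)/(6EI) = 321/EI
  clockwise couple 130.5 at a = 2.83: M₀a(2L − a)/(2EI) = 2617/EI
  δ_0 = 2938/EI
Tip deflection under a unit load at 2: L³/(3EI) = 204.7/EI.
Compatibility at 2: δ_0 − R_2·δ_{22} = 0, so R_2 = 2938/204.7 = 14.35 kN.
Moment equilibrium about 1: M_1 = Σ(load moments about 1) − R_2·L = 178.1 − 14.35×8.5 = 56.12 kN·m.

M_1 = 56.12 kN·m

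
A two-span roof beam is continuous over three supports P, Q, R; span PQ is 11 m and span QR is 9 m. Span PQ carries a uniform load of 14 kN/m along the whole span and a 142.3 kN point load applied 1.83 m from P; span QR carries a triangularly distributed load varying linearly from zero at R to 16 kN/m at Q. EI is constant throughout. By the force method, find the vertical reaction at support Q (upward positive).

R_Q = 194.1 kN

Take M_Q as the redundant. Released structure: two simple spans PQ and QR with a hinge at Q.
Rotations at Q on the released spans (each span's end-slope, ×1/EI):
  span PQ: UDL 14: wL³/(24EI) = 776.4/EI
  span PQ: point load 142.3 at a = 1.83: Pab(L + a)/(6LEI) = 464.2/EI
  span QR: triangular load, peak 16: w₀L³/(45EI) = 259.2/EI
  relative rotation θ_0 = (1241 + 259.2)/EI = 1500/EI
A unit hogging moment at Q produces rotation L₁/(3EI) + L₂/(3EI) = 6.667/EI.
Slope continuity at Q: θ_0 = M_Q·6.667/EI, so M_Q = 1500/6.667 = 225 kN·m (hogging).
Span PQ, ΣM about P with M_Q applied at Q: R_Q^{PQ}·11 = 1107 + 225, so R_Q^{PQ} = 121.1 kN and R_P = 296.3 − 121.1 = 175.2 kN.
Span QR, ΣM about R: R_Q^{QR}·9 = 432 + 225, so R_Q^{QR} = 73 kN and R_R = 72 − 73 = -0.997 kN.
R_Q = 121.1 + 73 = 194.1 kN.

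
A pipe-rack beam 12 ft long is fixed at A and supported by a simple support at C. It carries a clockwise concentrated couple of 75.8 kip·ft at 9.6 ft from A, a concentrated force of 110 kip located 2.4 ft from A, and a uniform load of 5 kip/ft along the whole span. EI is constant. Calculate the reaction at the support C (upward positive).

Take the reaction at C as the redundant and release it; the primary structure is a cantilever fixed at A.
Free-end deflection of the primary structure under the applied loading (downward +):
  clockwise couple 75.8 at a = 9.6: M₀a(2L − a)/(2EI) = 5239/EI
  point load 110 at a = 2.4: Pa²(3L − a)/(6EI) = 3548/EI
  UDL 5: wL⁴/(8EI) = 12960/EI
  δ_0 = 21747/EI
Tip deflection under a unit load at C: L³/(3EI) = 576/EI.
The prop prevents deflection at C: R_C = δ_0/δ_{CC} = 21747/576 = 37.76 kip.

R_C = 37.76 kip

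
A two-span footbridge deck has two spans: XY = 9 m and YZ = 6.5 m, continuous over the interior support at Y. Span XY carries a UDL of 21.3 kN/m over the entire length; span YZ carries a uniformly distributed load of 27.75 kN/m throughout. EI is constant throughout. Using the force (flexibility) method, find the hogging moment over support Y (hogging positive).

Take M_Y as the redundant. Released structure: two simple spans XY and YZ with a hinge at Y.
Discontinuity in slope at Y on the released structure — sum the simple-span end rotations:
  span XY: UDL 21.3: wL³/(24EI) = 647/EI
  span YZ: UDL 27.75: wL³/(24EI) = 317.5/EI
  relative rotation θ_0 = (647 + 317.5)/EI = 964.5/EI
A unit hogging moment at Y produces rotation L₁/(3EI) + L₂/(3EI) = 5.167/EI.
Slope continuity at Y: θ_0 = M_Y·5.167/EI, so M_Y = 964.5/5.167 = 186.7 kN·m (hogging).

M_Y = 186.7 kN·m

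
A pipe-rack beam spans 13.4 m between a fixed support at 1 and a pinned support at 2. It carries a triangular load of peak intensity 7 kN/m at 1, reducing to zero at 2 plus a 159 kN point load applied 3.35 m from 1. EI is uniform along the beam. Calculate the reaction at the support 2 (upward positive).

Take the reaction at 2 as the redundant and release it; the primary structure is a cantilever fixed at 1.
Free-end deflection of the primary structure under the applied loading (downward +):
  triangular load, peak 7 at the fixed end: w₀L⁴/(30EI) = 7523/EI
  point load 159 at a = 3.35: Pa²(3L − a)/(6EI) = 10959/EI
  δ_0 = 18482/EI
Flexibility coefficient — unit upward force at 2: δ_{22} = L³/(3EI) = 802/EI.
Compatibility at 2: δ_0 − R_2·δ_{22} = 0, so R_2 = 18482/802 = 23.04 kN.

R_2 = 23.04 kN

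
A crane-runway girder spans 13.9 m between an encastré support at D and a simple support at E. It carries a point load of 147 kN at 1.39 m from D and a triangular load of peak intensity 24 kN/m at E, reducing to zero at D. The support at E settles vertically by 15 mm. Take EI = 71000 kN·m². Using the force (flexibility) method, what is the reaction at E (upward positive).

Release the roller at E. Primary structure: cantilever fixed at D.
Deflection at E on the released cantilever, summing each load's contribution:
  point load 147 at a = 1.39: Pa²(3L − a)/(6EI) = 1908/EI
  triangular load, peak 24 at the free end: 11w₀L⁴/(120EI) = 82126/EI
  δ_0 = 84034/EI
Tip deflection under a unit load at E: L³/(3EI) = 895.2/EI.
With EI = 71000 kN·m²: δ_0 = 1.1836 m and δ_{EE} = 0.012609 m/kN.
Compatibility — the beam at E must follow the support down by 0.015 m: δ_0 − R_E·δ_{EE} = 0.015, so R_E = (1.1836 − 0.015)/0.012609 = 92.68 kN.

R_E = 92.68 kN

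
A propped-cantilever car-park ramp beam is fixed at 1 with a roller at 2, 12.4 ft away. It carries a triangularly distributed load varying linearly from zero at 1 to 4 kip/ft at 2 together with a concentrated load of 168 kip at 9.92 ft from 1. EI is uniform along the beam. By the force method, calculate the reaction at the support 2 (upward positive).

Release the roller at 2. Primary structure: cantilever fixed at 1.
Free-end deflection of the primary structure under the applied loading (downward +):
  triangular load, peak 4 at the free end: 11w₀L⁴/(120EI) = 8669/EI
  point load 168 at a = 9.92: Pa²(3L − a)/(6EI) = 75167/EI
  δ_0 = 83836/EI
Flexibility coefficient — unit upward force at 2: δ_{22} = L³/(3EI) = 635.5/EI.
Compatibility at 2: δ_0 − R_2·δ_{22} = 0, so R_2 = 83836/635.5 = 131.9 kip.

R_2 = 131.9 kip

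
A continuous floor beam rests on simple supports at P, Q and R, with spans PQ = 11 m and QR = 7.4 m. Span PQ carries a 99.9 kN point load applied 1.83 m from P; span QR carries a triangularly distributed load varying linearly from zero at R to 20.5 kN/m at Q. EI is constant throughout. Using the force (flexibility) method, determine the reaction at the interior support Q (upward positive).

R_Q = 86 kN

Take M_Q as the redundant. Released structure: two simple spans PQ and QR with a hinge at Q.
End slopes at the hinge Q, treating each span as simply supported:
  span PQ: point load 99.9 at a = 1.83: Pab(L + a)/(6LEI) = 325.9/EI
  span QR: triangular load, peak 20.5: w₀L³/(45EI) = 184.6/EI
  relative rotation θ_0 = (325.9 + 184.6)/EI = 510.5/EI
A unit hogging moment at Q produces rotation L₁/(3EI) + L₂/(3EI) = 6.133/EI.
Compatibility: M_Q·(L₁+L₂)/(3EI) = θ_0, giving M_Q = 83.23 kN·m (hogging).
Span PQ, ΣM about P with M_Q applied at Q: R_Q^{PQ}·11 = 182.8 + 83.23, so R_Q^{PQ} = 24.19 kN and R_P = 99.9 − 24.19 = 75.71 kN.
Span QR, ΣM about R: R_Q^{QR}·7.4 = 374.2 + 83.23, so R_Q^{QR} = 61.81 kN and R_R = 75.85 − 61.81 = 14.04 kN.
R_Q = 24.19 + 61.81 = 86 kN.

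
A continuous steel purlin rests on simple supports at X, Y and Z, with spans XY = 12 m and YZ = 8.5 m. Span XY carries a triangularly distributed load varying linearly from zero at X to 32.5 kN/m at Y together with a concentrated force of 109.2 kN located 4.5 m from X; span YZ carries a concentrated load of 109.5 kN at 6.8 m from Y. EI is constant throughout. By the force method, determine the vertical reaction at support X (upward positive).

Take M_Y as the redundant. Released structure: two simple spans XY and YZ with a hinge at Y.
Rotations at Y on the released spans (each span's end-slope, ×1/EI):
  span XY: triangular load, peak 32.5: w₀L³/(45EI) = 1248/EI
  span XY: point load 109.2 at a = 4.5: Pab(L + a)/(6LEI) = 844.6/EI
  span YZ: point load 109.5 at a = 6.8: Pab(L + b)/(6LEI) = 253.2/EI
  relative rotation θ_0 = (2093 + 253.2)/EI = 2346/EI
A unit hogging moment at Y produces rotation L₁/(3EI) + L₂/(3EI) = 6.833/EI.
Slope continuity at Y: θ_0 = M_Y·6.833/EI, so M_Y = 2346/6.833 = 343.3 kN·m (hogging).
Span XY, ΣM about X with M_Y applied at Y: R_Y^{XY}·12 = 2051 + 343.3, so R_Y^{XY} = 199.6 kN and R_X = 304.2 − 199.6 = 104.6 kN.

R_X = 104.6 kN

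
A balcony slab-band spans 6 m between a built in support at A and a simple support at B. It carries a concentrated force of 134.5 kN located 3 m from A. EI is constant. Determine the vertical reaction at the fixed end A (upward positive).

R_A = 92.47 kN

Release the roller at B. Primary structure: cantilever fixed at A.
Free-end deflection of the primary structure under the applied loading (downward +):
  point load 134.5 at a = 3: Pa²(3L − a)/(6EI) = 3026/EI
Tip deflection under a unit load at B: L³/(3EI) = 72/EI.
Compatibility at B: δ_0 − R_B·δ_{BB} = 0, so R_B = 3026/72 = 42.03 kN.
Vertical equilibrium: R_A = ΣP − R_B = 134.5 − 42.03 = 92.47 kN.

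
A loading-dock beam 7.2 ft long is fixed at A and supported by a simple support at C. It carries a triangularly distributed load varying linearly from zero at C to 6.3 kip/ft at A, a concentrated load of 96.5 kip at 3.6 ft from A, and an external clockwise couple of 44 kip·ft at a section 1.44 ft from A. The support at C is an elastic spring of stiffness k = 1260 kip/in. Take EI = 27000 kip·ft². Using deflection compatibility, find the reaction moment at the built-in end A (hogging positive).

M_A = 176.2 kip·ft

Choose R_C as the redundant. The primary structure is the cantilever fixed at A.
Free-end deflection of the primary structure under the applied loading (downward +):
  triangular load, peak 6.3 at the fixed end: w₀L⁴/(30EI) = 564.4/EI
  point load 96.5 at a = 3.6: Pa²(3L − a)/(6EI) = 3752/EI
  clockwise couple 44 at a = 1.44: M₀a(2L − a)/(2EI) = 410.6/EI
  δ_0 = 4727/EI
Tip deflection under a unit load at C: L³/(3EI) = 124.4/EI.
With EI = 27000 kip·ft²: δ_0 = 0.17507 ft and δ_{CC} = 0.004608 ft/kip.
Compatibility — the spring shortens by R_C/k under the reaction it provides: δ_0 − R_C·δ_{CC} = R_C/k. With 1/k = 1/(1260×12) ft/kip = 0.000066 ft/kip, R_C = δ_0 / (δ_{CC} + 1/k) = 0.17507 / (0.004608 + 0.000066) = 37.45 kip.
Moment equilibrium about A: M_A = Σ(load moments about A) − R_C·L = 445.8 − 37.45×7.2 = 176.2 kip·ft.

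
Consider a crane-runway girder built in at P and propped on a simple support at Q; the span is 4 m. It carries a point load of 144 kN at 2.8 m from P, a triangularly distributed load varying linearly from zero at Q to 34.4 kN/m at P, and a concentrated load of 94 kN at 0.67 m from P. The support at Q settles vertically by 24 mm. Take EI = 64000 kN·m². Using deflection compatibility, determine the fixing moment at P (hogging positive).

Release the roller at Q. Primary structure: cantilever fixed at P.
Primary-structure tip deflection at Q by superposition:
  point load 144 at a = 2.8: Pa²(3L − a)/(6EI) = 1731/EI
  triangular load, peak 34.4 at the fixed end: w₀L⁴/(30EI) = 293.5/EI
  point load 94 at a = 0.67: Pa²(3L − a)/(6EI) = 79.68/EI
  δ_0 = 2104/EI
Tip deflection under a unit load at Q: L³/(3EI) = 21.33/EI.
With EI = 64000 kN·m²: δ_0 = 0.03288 m and δ_{QQ} = 0.000333 m/kN.
Compatibility — the beam at Q must follow the support down by 0.024 m: δ_0 − R_Q·δ_{QQ} = 0.024, so R_Q = (0.03288 − 0.024)/0.000333 = 26.64 kN.
Moment equilibrium about P: M_P = Σ(load moments about P) − R_Q·L = 557.9 − 26.64×4 = 451.4 kN·m.

M_P = 451.4 kN·m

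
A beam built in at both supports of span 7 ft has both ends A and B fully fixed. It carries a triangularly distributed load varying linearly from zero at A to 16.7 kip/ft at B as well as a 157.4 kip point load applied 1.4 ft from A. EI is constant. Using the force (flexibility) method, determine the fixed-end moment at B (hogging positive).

Release both end moments; the primary structure is a simply-supported span AB with redundants M_A and M_B.
End rotations of the released simple span under the applied load (×1/EI):
  at A: triangular load, peak 16.7: 7w₀L³/(360EI) = 111.4/EI
  at B: triangular load, peak 16.7: w₀L³/(45EI) = 127.3/EI
  at A: point load 157.4 at a = 1.4: Pab(L + b)/(6LEI) = 370.2/EI
  at B: point load 157.4 at a = 1.4: Pab(L + a)/(6LEI) = 246.8/EI
  θ_A0 = 481.6/EI,  θ_B0 = 374.1/EI
Flexibility coefficients: a unit moment at one end gives L/(3EI) there and L/(6EI) at the far end, so f₁₁ = f₂₂ = 2.333/EI and f₁₂ = f₂₁ = 1.167/EI.
Compatibility — zero rotation at each built-in end:
  2.333 M_A + 1.167 M_B = 481.6
  1.167 M_A + 2.333 M_B = 374.1
Solving the pair gives M_A = 168.3 kip·ft and M_B = 76.17 kip·ft (hogging).

M_B = 76.17 kip·ft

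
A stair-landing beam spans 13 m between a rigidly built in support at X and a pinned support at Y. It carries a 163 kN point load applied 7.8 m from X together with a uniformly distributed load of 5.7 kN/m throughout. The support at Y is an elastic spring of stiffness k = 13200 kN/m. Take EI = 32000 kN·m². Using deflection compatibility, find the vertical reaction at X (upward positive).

R_X = 139.2 kN

Release the roller at Y. Primary structure: cantilever fixed at X.
Primary-structure tip deflection at Y by superposition:
  point load 163 at a = 7.8: Pa²(3L − a)/(6EI) = 51568/EI
  UDL 5.7: wL⁴/(8EI) = 20350/EI
  δ_0 = 71918/EI
Tip deflection under a unit load at Y: L³/(3EI) = 732.3/EI.
With EI = 32000 kN·m²: δ_0 = 2.2474 m and δ_{YY} = 0.022885 m/kN.
Compatibility — the spring shortens by R_Y/k under the reaction it provides: δ_0 − R_Y·δ_{YY} = R_Y/k. With 1/k = 0.000076 m/kN, R_Y = δ_0 / (δ_{YY} + 1/k) = 2.2474 / (0.022885 + 0.000076) = 97.88 kN.
Vertical equilibrium: R_X = ΣP − R_Y = 237.1 − 97.88 = 139.2 kN.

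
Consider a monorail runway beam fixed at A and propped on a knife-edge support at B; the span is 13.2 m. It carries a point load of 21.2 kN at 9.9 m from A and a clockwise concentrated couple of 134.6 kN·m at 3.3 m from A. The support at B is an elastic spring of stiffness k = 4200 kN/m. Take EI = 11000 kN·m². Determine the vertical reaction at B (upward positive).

R_B = 20.04 kN

Remove the prop at B; the released (primary) structure is a cantilever built in at A.
Free-end deflection of the primary structure under the applied loading (downward +):
  point load 21.2 at a = 9.9: Pa²(3L − a)/(6EI) = 10285/EI
  clockwise couple 134.6 at a = 3.3: M₀a(2L − a)/(2EI) = 5130/EI
  δ_0 = 15415/EI
Tip deflection under a unit load at B: L³/(3EI) = 766.7/EI.
With EI = 11000 kN·m²: δ_0 = 1.4014 m and δ_{BB} = 0.069696 m/kN.
Compatibility — the spring shortens by R_B/k under the reaction it provides: δ_0 − R_B·δ_{BB} = R_B/k. With 1/k = 0.000238 m/kN, R_B = δ_0 / (δ_{BB} + 1/k) = 1.4014 / (0.069696 + 0.000238) = 20.04 kN.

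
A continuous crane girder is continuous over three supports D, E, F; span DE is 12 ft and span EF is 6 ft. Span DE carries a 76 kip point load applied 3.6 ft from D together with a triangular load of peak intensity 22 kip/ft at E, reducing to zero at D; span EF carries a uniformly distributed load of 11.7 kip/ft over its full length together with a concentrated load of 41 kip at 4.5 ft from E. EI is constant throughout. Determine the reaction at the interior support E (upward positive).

R_E = 218.9 kip

Release continuity at E by inserting a hinge; the redundant is the internal moment M_E. The primary structure is two simply-supported spans DE and EF.
Rotations at E on the released spans (each span's end-slope, ×1/EI):
  span DE: point load 76 at a = 3.6: Pab(L + a)/(6LEI) = 498/EI
  span DE: triangular load, peak 22: w₀L³/(45EI) = 844.8/EI
  span EF: UDL 11.7: wL³/(24EI) = 105.3/EI
  span EF: point load 41 at a = 4.5: Pab(L + b)/(6LEI) = 57.66/EI
  relative rotation θ_0 = (1343 + 163)/EI = 1506/EI
A unit hogging moment at E produces rotation L₁/(3EI) + L₂/(3EI) = 6/EI.
Compatibility: M_E·(L₁+L₂)/(3EI) = θ_0, giving M_E = 251 kip·ft (hogging).
Span DE, ΣM about D with M_E applied at E: R_E^{DE}·12 = 1330 + 251, so R_E^{DE} = 131.7 kip and R_D = 208 − 131.7 = 76.29 kip.
Span EF, ΣM about F: R_E^{EF}·6 = 272.1 + 251, so R_E^{EF} = 87.18 kip and R_F = 111.2 − 87.18 = 24.02 kip.
R_E = 131.7 + 87.18 = 218.9 kip.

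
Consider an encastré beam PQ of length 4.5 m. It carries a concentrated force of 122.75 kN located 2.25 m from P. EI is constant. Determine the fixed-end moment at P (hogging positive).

Release both end moments; the primary structure is a simply-supported span PQ with redundants M_P and M_Q.
End rotations of the released simple span under the applied load (×1/EI):
  at P: point load 122.75 at a = 2.25: Pab(L + b)/(6LEI) = 155.4/EI
  at Q: point load 122.75 at a = 2.25: Pab(L + a)/(6LEI) = 155.4/EI
  θ_P0 = 155.4/EI,  θ_Q0 = 155.4/EI
Flexibility coefficients: a unit moment at one end gives L/(3EI) there and L/(6EI) at the far end, so f₁₁ = f₂₂ = 1.5/EI and f₁₂ = f₂₁ = 0.75/EI.
Compatibility — zero rotation at each built-in end:
  1.5 M_P + 0.75 M_Q = 155.4
  0.75 M_P + 1.5 M_Q = 155.4
Solving the pair gives M_P = 69.05 kN·m and M_Q = 69.05 kN·m (hogging).

M_P = 69.05 kN·m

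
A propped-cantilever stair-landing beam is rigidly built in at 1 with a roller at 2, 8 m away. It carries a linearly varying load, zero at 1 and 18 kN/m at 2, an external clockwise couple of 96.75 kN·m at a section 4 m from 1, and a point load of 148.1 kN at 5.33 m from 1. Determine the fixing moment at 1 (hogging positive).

M_1 = 230.8 kN·m

Choose R_2 as the redundant. The primary structure is the cantilever fixed at 1.
Free-end deflection of the primary structure under the applied loading (downward +):
  triangular load, peak 18 at the free end: 11w₀L⁴/(120EI) = 6758/EI
  clockwise couple 96.75 at a = 4: M₀a(2L − a)/(2EI) = 2322/EI
  point load 148.1 at a = 5.33: Pa²(3L − a)/(6EI) = 13092/EI
  δ_0 = 22172/EI
Tip deflection under a unit load at 2: L³/(3EI) = 170.7/EI.
The prop prevents deflection at 2: R_2 = δ_0/δ_{22} = 22172/170.7 = 129.9 kN.
Moment equilibrium about 1: M_1 = Σ(load moments about 1) − R_2·L = 1270 − 129.9×8 = 230.8 kN·m.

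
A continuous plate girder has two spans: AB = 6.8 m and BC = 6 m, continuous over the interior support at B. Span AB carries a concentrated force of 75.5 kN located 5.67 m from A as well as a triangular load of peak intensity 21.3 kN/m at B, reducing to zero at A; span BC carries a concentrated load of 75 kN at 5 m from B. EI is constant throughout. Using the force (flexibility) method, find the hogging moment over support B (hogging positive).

M_B = 86.62 kN·m

Insert a hinge at B; M_B is the redundant, and each span becomes simply supported.
Rotations at B on the released spans (each span's end-slope, ×1/EI):
  span AB: point load 75.5 at a = 5.67: Pab(L + a)/(6LEI) = 147.8/EI
  span AB: triangular load, peak 21.3: w₀L³/(45EI) = 148.8/EI
  span BC: point load 75 at a = 5: Pab(L + b)/(6LEI) = 72.92/EI
  relative rotation θ_0 = (296.7 + 72.92)/EI = 369.6/EI
A unit hogging moment at B produces rotation L₁/(3EI) + L₂/(3EI) = 4.267/EI.
Compatibility: M_B·(L₁+L₂)/(3EI) = θ_0, giving M_B = 86.62 kN·m (hogging).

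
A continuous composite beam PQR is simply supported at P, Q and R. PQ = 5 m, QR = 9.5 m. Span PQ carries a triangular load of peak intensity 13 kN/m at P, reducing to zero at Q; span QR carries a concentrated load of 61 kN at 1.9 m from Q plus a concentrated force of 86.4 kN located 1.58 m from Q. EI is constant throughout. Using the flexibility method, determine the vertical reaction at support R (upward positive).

Take M_Q as the redundant. Released structure: two simple spans PQ and QR with a hinge at Q.
End slopes at the hinge Q, treating each span as simply supported:
  span PQ: triangular load, peak 13: 7w₀L³/(360EI) = 31.6/EI
  span QR: point load 61 at a = 1.9: Pab(L + b)/(6LEI) = 264.3/EI
  span QR: point load 86.4 at a = 1.58: Pab(L + b)/(6LEI) = 330.4/EI
  relative rotation θ_0 = (31.6 + 594.7)/EI = 626.3/EI
A unit hogging moment at Q produces rotation L₁/(3EI) + L₂/(3EI) = 4.833/EI.
Compatibility: M_Q·(L₁+L₂)/(3EI) = θ_0, giving M_Q = 129.6 kN·m (hogging).
Span QR, ΣM about R: R_Q^{QR}·9.5 = 1148 + 129.6, so R_Q^{QR} = 134.5 kN and R_R = 147.4 − 134.5 = 12.93 kN.

R_R = 12.93 kN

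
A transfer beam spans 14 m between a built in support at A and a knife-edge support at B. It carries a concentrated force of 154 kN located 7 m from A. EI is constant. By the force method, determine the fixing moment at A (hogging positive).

M_A = 404.2 kN·m

Take the reaction at B as the redundant and release it; the primary structure is a cantilever fixed at A.
Primary-structure tip deflection at B by superposition:
  point load 154 at a = 7: Pa²(3L − a)/(6EI) = 44018/EI
Flexibility coefficient — unit upward force at B: δ_{BB} = L³/(3EI) = 914.7/EI.
Compatibility at B: δ_0 − R_B·δ_{BB} = 0, so R_B = 44018/914.7 = 48.12 kN.
Moment equilibrium about A: M_A = Σ(load moments about A) − R_B·L = 1078 − 48.12×14 = 404.2 kN·m.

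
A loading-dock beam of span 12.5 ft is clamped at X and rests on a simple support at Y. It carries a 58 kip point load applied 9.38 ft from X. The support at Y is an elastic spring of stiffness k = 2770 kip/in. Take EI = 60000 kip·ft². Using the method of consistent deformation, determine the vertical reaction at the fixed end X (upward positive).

Take the reaction at Y as the redundant and release it; the primary structure is a cantilever fixed at X.
Free-end deflection of the primary structure under the applied loading (downward +):
  point load 58 at a = 9.38: Pa²(3L − a)/(6EI) = 23917/EI
Tip deflection under a unit load at Y: L³/(3EI) = 651/EI.
With EI = 60000 kip·ft²: δ_0 = 0.39861 ft and δ_{YY} = 0.010851 ft/kip.
Compatibility — the spring shortens by R_Y/k under the reaction it provides: δ_0 − R_Y·δ_{YY} = R_Y/k. With 1/k = 1/(2770×12) ft/kip = 0.00003 ft/kip, R_Y = δ_0 / (δ_{YY} + 1/k) = 0.39861 / (0.010851 + 0.00003) = 36.63 kip.
Vertical equilibrium: R_X = ΣP − R_Y = 58 − 36.63 = 21.37 kip.

R_X = 21.37 kip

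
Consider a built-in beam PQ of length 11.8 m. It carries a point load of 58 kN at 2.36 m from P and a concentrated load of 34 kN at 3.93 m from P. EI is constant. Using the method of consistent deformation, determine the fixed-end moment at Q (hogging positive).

Release both end moments; the primary structure is a simply-supported span PQ with redundants M_P and M_Q.
End rotations of the released simple span under the applied load (×1/EI):
  at P: point load 58 at a = 2.36: Pab(L + b)/(6LEI) = 387.6/EI
  at Q: point load 58 at a = 2.36: Pab(L + a)/(6LEI) = 258.4/EI
  at P: point load 34 at a = 3.93: Pab(L + b)/(6LEI) = 292.2/EI
  at Q: point load 34 at a = 3.93: Pab(L + a)/(6LEI) = 233.6/EI
  θ_P0 = 679.8/EI,  θ_Q0 = 492.1/EI
Flexibility coefficients: a unit moment at one end gives L/(3EI) there and L/(6EI) at the far end, so f₁₁ = f₂₂ = 3.933/EI and f₁₂ = f₂₁ = 1.967/EI.
Compatibility — zero rotation at each built-in end:
  3.933 M_P + 1.967 M_Q = 679.8
  1.967 M_P + 3.933 M_Q = 492.1
Solving the pair gives M_P = 147 kN·m and M_Q = 51.58 kN·m (hogging).

M_Q = 51.58 kN·m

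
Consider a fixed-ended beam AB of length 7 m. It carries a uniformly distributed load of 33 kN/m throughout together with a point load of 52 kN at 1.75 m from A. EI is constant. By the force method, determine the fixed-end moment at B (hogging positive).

Release both end moments; the primary structure is a simply-supported span AB with redundants M_A and M_B.
Simple-span end rotations at A and B under the given loads:
  at A: UDL 33: wL³/(24EI) = 471.6/EI
  at B: UDL 33: wL³/(24EI) = 471.6/EI
  at A: point load 52 at a = 1.75: Pab(L + b)/(6LEI) = 139.3/EI
  at B: point load 52 at a = 1.75: Pab(L + a)/(6LEI) = 99.53/EI
  θ_A0 = 611/EI,  θ_B0 = 571.2/EI
Flexibility coefficients: a unit moment at one end gives L/(3EI) there and L/(6EI) at the far end, so f₁₁ = f₂₂ = 2.333/EI and f₁₂ = f₂₁ = 1.167/EI.
Compatibility — zero rotation at each built-in end:
  2.333 M_A + 1.167 M_B = 611
  1.167 M_A + 2.333 M_B = 571.2
Solving the pair gives M_A = 185.9 kN·m and M_B = 151.8 kN·m (hogging).

M_B = 151.8 kN·m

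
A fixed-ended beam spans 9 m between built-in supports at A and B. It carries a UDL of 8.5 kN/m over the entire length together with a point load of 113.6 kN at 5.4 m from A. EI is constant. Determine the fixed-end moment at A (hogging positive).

M_A = 155.5 kN·m

Take the two fixed-end moments M_A, M_B as redundants; the released structure is the simple span AB.
End rotations of the released simple span under the applied load (×1/EI):
  at A: UDL 8.5: wL³/(24EI) = 258.2/EI
  at B: UDL 8.5: wL³/(24EI) = 258.2/EI
  at A: point load 113.6 at a = 5.4: Pab(L + b)/(6LEI) = 515.3/EI
  at B: point load 113.6 at a = 5.4: Pab(L + a)/(6LEI) = 588.9/EI
  θ_A0 = 773.5/EI,  θ_B0 = 847.1/EI
Flexibility coefficients: a unit moment at one end gives L/(3EI) there and L/(6EI) at the far end, so f₁₁ = f₂₂ = 3/EI and f₁₂ = f₂₁ = 1.5/EI.
Compatibility — zero rotation at each built-in end:
  3 M_A + 1.5 M_B = 773.5
  1.5 M_A + 3 M_B = 847.1
Solving the pair gives M_A = 155.5 kN·m and M_B = 204.6 kN·m (hogging).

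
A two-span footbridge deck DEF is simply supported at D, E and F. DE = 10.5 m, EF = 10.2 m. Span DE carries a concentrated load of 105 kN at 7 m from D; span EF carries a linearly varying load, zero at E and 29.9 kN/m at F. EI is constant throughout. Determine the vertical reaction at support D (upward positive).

Insert a hinge at E; M_E is the redundant, and each span becomes simply supported.
Rotations at E on the released spans (each span's end-slope, ×1/EI):
  span DE: point load 105 at a = 7: Pab(L + a)/(6LEI) = 714.6/EI
  span EF: triangular load, peak 29.9: 7w₀L³/(360EI) = 617/EI
  relative rotation θ_0 = (714.6 + 617)/EI = 1332/EI
A unit hogging moment at E produces rotation L₁/(3EI) + L₂/(3EI) = 6.9/EI.
Compatibility: M_E·(L₁+L₂)/(3EI) = θ_0, giving M_E = 193 kN·m (hogging).
Span DE, ΣM about D with M_E applied at E: R_E^{DE}·10.5 = 735 + 193, so R_E^{DE} = 88.38 kN and R_D = 105 − 88.38 = 16.62 kN.

R_D = 16.62 kN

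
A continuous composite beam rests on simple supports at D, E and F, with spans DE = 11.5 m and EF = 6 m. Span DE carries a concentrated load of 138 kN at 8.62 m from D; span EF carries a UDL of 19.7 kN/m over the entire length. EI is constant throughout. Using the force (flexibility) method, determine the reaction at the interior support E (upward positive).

Release continuity at E by inserting a hinge; the redundant is the internal moment M_E. The primary structure is two simply-supported spans DE and EF.
End slopes at the hinge E, treating each span as simply supported:
  span DE: point load 138 at a = 8.62: Pab(L + a)/(6LEI) = 999/EI
  span EF: UDL 19.7: wL³/(24EI) = 177.3/EI
  relative rotation θ_0 = (999 + 177.3)/EI = 1176/EI
A unit hogging moment at E produces rotation L₁/(3EI) + L₂/(3EI) = 5.833/EI.
Compatibility: M_E·(L₁+L₂)/(3EI) = θ_0, giving M_E = 201.6 kN·m (hogging).
Span DE, ΣM about D with M_E applied at E: R_E^{DE}·11.5 = 1190 + 201.6, so R_E^{DE} = 121 kN and R_D = 138 − 121 = 17.03 kN.
Span EF, ΣM about F: R_E^{EF}·6 = 354.6 + 201.6, so R_E^{EF} = 92.71 kN and R_F = 118.2 − 92.71 = 25.49 kN.
R_E = 121 + 92.71 = 213.7 kN.

R_E = 213.7 kN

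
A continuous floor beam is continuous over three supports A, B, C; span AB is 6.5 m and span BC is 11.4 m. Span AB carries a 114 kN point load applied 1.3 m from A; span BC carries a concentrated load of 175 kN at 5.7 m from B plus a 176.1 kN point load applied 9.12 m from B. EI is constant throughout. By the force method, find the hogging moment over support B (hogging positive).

Release continuity at B by inserting a hinge; the redundant is the internal moment M_B. The primary structure is two simply-supported spans AB and BC.
Rotations at B on the released spans (each span's end-slope, ×1/EI):
  span AB: point load 114 at a = 1.3: Pab(L + a)/(6LEI) = 154.1/EI
  span BC: point load 175 at a = 5.7: Pab(L + b)/(6LEI) = 1421/EI
  span BC: point load 176.1 at a = 9.12: Pab(L + b)/(6LEI) = 732.4/EI
  relative rotation θ_0 = (154.1 + 2154)/EI = 2308/EI
A unit hogging moment at B produces rotation L₁/(3EI) + L₂/(3EI) = 5.967/EI.
Compatibility: M_B·(L₁+L₂)/(3EI) = θ_0, giving M_B = 386.8 kN·m (hogging).

M_B = 386.8 kN·m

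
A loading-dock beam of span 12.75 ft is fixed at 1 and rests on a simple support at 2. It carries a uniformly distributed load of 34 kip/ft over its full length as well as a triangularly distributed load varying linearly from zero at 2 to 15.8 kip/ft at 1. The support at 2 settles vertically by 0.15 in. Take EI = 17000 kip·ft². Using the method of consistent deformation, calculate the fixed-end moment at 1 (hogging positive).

Choose R_2 as the redundant. The primary structure is the cantilever fixed at 1.
Downward deflection at the released point 2 due to the loads:
  UDL 34: wL⁴/(8EI) = 112313/EI
  triangular load, peak 15.8 at the fixed end: w₀L⁴/(30EI) = 13918/EI
  δ_0 = 126231/EI
Tip deflection under a unit load at 2: L³/(3EI) = 690.9/EI.
With EI = 17000 kip·ft²: δ_0 = 7.4253 ft and δ_{22} = 0.040641 ft/kip.
Compatibility — the beam at 2 must follow the support down by 0.0125 ft: δ_0 − R_2·δ_{22} = 0.0125, so R_2 = (7.4253 − 0.0125)/0.040641 = 182.4 kip.
Moment equilibrium about 1: M_1 = Σ(load moments about 1) − R_2·L = 3192 − 182.4×12.75 = 866 kip·ft.

M_1 = 866 kip·ft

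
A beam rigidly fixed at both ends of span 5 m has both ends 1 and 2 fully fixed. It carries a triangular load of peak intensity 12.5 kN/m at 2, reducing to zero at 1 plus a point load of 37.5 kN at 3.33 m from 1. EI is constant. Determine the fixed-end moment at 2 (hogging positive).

M_2 = 43.4 kN·m

Release both end moments; the primary structure is a simply-supported span 12 with redundants M_1 and M_2.
On the primary (simply-supported) span, the end slopes from the loading are:
  at 1: triangular load, peak 12.5: 7w₀L³/(360EI) = 30.38/EI
  at 2: triangular load, peak 12.5: w₀L³/(45EI) = 34.72/EI
  at 1: point load 37.5 at a = 3.33: Pab(L + b)/(6LEI) = 46.37/EI
  at 2: point load 37.5 at a = 3.33: Pab(L + a)/(6LEI) = 57.9/EI
  θ_10 = 76.75/EI,  θ_20 = 92.63/EI
Flexibility coefficients: a unit moment at one end gives L/(3EI) there and L/(6EI) at the far end, so f₁₁ = f₂₂ = 1.667/EI and f₁₂ = f₂₁ = 0.8333/EI.
Compatibility — zero rotation at each built-in end:
  1.667 M_1 + 0.8333 M_2 = 76.75
  0.8333 M_1 + 1.667 M_2 = 92.63
Solving the pair gives M_1 = 24.35 kN·m and M_2 = 43.4 kN·m (hogging).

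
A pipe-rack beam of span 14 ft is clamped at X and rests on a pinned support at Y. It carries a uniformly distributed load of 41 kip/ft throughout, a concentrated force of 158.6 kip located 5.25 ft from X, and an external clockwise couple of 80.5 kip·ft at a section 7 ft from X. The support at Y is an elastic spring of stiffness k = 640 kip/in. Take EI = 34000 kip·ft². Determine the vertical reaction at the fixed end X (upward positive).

R_X = 482.8 kip

Release the roller at Y. Primary structure: cantilever fixed at X.
Deflection at Y on the released cantilever, summing each load's contribution:
  UDL 41: wL⁴/(8EI) = 196882/EI
  point load 158.6 at a = 5.25: Pa²(3L − a)/(6EI) = 26775/EI
  clockwise couple 80.5 at a = 7: M₀a(2L − a)/(2EI) = 5917/EI
  δ_0 = 229574/EI
Tip deflection under a unit load at Y: L³/(3EI) = 914.7/EI.
With EI = 34000 kip·ft²: δ_0 = 6.7522 ft and δ_{YY} = 0.026902 ft/kip.
Compatibility — the spring shortens by R_Y/k under the reaction it provides: δ_0 − R_Y·δ_{YY} = R_Y/k. With 1/k = 1/(640×12) ft/kip = 0.00013 ft/kip, R_Y = δ_0 / (δ_{YY} + 1/k) = 6.7522 / (0.026902 + 0.00013) = 249.8 kip.
Vertical equilibrium: R_X = ΣP − R_Y = 732.6 − 249.8 = 482.8 kip.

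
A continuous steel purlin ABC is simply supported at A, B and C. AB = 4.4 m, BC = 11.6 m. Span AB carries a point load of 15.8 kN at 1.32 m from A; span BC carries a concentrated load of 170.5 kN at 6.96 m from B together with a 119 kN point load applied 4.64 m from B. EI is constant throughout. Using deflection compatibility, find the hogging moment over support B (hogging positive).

Take M_B as the redundant. Released structure: two simple spans AB and BC with a hinge at B.
Rotations at B on the released spans (each span's end-slope, ×1/EI):
  span AB: point load 15.8 at a = 1.32: Pab(L + a)/(6LEI) = 13.92/EI
  span BC: point load 170.5 at a = 6.96: Pab(L + b)/(6LEI) = 1285/EI
  span BC: point load 119 at a = 4.64: Pab(L + b)/(6LEI) = 1025/EI
  relative rotation θ_0 = (13.92 + 2310)/EI = 2324/EI
A unit hogging moment at B produces rotation L₁/(3EI) + L₂/(3EI) = 5.333/EI.
Compatibility: M_B·(L₁+L₂)/(3EI) = θ_0, giving M_B = 435.7 kN·m (hogging).

M_B = 435.7 kN·m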